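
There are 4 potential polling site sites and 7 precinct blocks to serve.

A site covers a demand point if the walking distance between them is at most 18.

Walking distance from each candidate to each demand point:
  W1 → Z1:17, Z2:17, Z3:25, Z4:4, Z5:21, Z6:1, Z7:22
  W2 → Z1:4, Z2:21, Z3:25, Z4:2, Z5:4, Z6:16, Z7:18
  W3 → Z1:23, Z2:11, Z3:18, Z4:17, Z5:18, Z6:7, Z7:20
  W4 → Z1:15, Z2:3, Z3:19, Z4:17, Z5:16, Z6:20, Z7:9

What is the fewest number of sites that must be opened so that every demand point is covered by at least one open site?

2

Coverage sets (demand points within 18 of each site):
  W1: {Z1, Z2, Z4, Z6}
  W2: {Z1, Z4, Z5, Z6, Z7}
  W3: {Z2, Z3, Z4, Z5, Z6}
  W4: {Z1, Z2, Z4, Z5, Z7}
No single site covers all 7 demand points.
But {W2, W3} covers everything, so the minimum is 2.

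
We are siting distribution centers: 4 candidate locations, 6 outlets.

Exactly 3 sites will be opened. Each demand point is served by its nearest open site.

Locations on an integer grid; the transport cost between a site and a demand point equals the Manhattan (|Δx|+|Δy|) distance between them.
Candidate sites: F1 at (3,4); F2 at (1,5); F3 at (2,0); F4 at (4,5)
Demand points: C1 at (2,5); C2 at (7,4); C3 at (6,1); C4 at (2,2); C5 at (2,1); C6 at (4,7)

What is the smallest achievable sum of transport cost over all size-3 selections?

15

Open {F2, F3, F4}.
  C1→F2 1, C2→F4 4, C3→F3 5, C4→F3 2, C5→F3 1, C6→F4 2  ⇒ total 15.
Compare {F1, F3, F4}: total 16.
Compare {F1, F2, F3}: total 17.
No size-3 selection does better; minimum is 15.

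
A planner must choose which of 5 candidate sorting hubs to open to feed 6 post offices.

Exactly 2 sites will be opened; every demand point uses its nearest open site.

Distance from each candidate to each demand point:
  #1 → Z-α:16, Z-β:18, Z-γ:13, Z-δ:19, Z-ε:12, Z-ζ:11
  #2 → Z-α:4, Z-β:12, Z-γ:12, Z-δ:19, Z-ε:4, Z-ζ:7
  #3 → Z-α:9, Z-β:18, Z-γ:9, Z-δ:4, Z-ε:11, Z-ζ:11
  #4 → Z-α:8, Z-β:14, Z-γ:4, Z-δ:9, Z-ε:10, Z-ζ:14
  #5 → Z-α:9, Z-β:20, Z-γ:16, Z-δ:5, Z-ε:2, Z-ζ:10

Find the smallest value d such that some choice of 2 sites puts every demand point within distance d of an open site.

12

Open {#2, #3}.
  Farthest demand point is Z-β at distance 12 (to #2); all others are ≤ 12.
With {#2, #4} the worst case is 12.
With {#2, #5} the worst case is 12.
No size-2 selection achieves below 12.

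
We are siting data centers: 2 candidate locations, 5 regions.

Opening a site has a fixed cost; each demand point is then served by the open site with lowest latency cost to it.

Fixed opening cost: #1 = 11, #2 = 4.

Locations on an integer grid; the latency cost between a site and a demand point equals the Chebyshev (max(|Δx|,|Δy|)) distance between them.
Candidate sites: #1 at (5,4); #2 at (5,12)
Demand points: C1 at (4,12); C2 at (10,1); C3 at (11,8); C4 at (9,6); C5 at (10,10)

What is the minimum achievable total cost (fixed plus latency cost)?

Open {#2}: assign each demand point to its cheapest open site.
  C1→#2 1, C2→#2 11, C3→#2 6, C4→#2 6, C5→#2 5
  latency cost 29, fixed 4 → total 33.
Compare {#1, #2}: latency cost 21 + fixed 15 = 36.
Compare {#1}: latency cost 29 + fixed 11 = 40.

33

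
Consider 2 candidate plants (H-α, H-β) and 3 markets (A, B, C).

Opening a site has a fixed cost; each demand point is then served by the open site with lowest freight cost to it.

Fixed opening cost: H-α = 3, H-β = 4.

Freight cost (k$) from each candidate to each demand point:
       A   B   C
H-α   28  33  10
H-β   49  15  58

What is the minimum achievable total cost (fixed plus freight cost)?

60

Open {H-α, H-β}: assign each demand point to its cheapest open site.
  A→H-α 28, B→H-β 15, C→H-α 10
  freight cost 53, fixed 7 → total 60.
Compare {H-α}: freight cost 71 + fixed 3 = 74.
Compare {H-β}: freight cost 122 + fixed 4 = 126.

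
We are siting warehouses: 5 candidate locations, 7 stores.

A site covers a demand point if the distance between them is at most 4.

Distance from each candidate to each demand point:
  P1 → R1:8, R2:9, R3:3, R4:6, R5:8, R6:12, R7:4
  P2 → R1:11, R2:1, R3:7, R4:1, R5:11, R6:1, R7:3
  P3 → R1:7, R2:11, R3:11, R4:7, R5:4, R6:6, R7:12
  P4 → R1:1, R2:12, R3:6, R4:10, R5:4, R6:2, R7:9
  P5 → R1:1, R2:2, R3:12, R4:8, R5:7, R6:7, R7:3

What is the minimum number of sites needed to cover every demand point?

Coverage sets (demand points within 4 of each site):
  P1: {R3, R7}
  P2: {R2, R4, R6, R7}
  P3: {R5}
  P4: {R1, R5, R6}
  P5: {R1, R2, R7}
No 2 sites suffice: every size-2 union leaves at least one demand point uncovered.
But {P1, P2, P4} covers everything, so the minimum is 3.

3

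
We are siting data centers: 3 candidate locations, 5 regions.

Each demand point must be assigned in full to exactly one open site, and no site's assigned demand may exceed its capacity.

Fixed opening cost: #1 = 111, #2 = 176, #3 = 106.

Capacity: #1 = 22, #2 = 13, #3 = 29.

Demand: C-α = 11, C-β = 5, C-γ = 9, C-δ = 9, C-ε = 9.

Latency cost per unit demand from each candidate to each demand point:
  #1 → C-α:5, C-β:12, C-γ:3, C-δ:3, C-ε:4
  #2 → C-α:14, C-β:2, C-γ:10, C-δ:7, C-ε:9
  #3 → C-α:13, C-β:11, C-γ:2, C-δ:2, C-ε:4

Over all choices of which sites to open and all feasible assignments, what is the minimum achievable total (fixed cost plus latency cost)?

Open {#1, #3}; cheapest assignment that respects the capacities:
  #1 (cap 22, load 20): C-α, C-ε — cost 11×5 + 9×4 = 91
  #3 (cap 29, load 23): C-β, C-γ, C-δ — cost 5×11 + 9×2 + 9×2 = 91
  Shipping 182, fixed 217 → total 399.
  Any other capacity-feasible assignment to {#1, #3} ships for at least 182.
Compare {#1, #2, #3}: its best feasible assignment gives total 530.
Every other set of open sites that can feasibly serve all demand totals ≥ 530 even under its best assignment. Minimum: 399.

399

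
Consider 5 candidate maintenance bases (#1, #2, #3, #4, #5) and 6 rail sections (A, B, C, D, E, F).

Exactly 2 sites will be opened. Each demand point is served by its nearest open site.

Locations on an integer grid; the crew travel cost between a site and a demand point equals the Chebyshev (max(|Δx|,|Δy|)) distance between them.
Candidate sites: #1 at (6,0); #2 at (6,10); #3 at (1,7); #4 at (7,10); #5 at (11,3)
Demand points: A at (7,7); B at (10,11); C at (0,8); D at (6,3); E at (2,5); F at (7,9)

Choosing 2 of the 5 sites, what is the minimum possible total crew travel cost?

15

Open {#3, #4}.
  A→#4 3, B→#4 3, C→#3 1, D→#3 5, E→#3 2, F→#4 1  ⇒ total 15.
Compare {#2, #3}: total 16.
Compare {#1, #2}: total 22.
No size-2 selection does better; minimum is 15.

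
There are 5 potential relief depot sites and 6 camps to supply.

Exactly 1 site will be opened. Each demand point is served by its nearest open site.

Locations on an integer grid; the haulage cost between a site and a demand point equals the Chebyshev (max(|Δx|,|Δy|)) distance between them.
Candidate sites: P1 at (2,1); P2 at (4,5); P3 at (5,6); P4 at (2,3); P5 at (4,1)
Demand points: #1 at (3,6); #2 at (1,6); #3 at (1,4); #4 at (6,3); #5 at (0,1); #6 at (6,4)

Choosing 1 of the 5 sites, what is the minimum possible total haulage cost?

15

Open {P2}.
  #1→P2 1, #2→P2 3, #3→P2 3, #4→P2 2, #5→P2 4, #6→P2 2  ⇒ total 15.
Compare {P4}: total 17.
Compare {P3}: total 20.
No size-1 selection does better; minimum is 15.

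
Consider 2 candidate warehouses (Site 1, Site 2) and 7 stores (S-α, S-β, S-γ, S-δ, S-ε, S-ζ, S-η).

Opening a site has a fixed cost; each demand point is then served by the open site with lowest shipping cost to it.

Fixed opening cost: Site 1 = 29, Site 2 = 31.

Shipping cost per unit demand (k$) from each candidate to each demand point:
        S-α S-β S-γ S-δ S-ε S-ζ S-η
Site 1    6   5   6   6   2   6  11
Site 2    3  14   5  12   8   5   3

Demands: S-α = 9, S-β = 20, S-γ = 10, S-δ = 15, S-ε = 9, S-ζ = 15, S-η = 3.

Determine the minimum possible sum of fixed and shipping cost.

Open {Site 1, Site 2}: assign each demand point to its cheapest open site.
  S-α→Site 2 9×3=27, S-β→Site 1 20×5=100, S-γ→Site 2 10×5=50, S-δ→Site 1 15×6=90, S-ε→Site 1 9×2=18, S-ζ→Site 2 15×5=75, S-η→Site 2 3×3=9
  shipping cost 369, fixed 60 → total 429.
Compare {Site 1}: shipping cost 445 + fixed 29 = 474.
Compare {Site 2}: shipping cost 693 + fixed 31 = 724.

429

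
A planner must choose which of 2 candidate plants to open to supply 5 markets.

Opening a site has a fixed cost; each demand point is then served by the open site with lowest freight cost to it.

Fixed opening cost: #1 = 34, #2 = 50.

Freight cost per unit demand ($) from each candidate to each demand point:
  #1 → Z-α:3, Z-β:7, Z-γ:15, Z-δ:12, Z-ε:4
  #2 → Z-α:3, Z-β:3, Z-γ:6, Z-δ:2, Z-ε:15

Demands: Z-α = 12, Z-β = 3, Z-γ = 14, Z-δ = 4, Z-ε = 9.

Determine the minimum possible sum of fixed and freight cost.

Open {#1, #2}: assign each demand point to its cheapest open site.
  Z-α→#1 12×3=36, Z-β→#2 3×3=9, Z-γ→#2 14×6=84, Z-δ→#2 4×2=8, Z-ε→#1 9×4=36
  freight cost 173, fixed 84 → total 257.
Compare {#2}: freight cost 272 + fixed 50 = 322.
Compare {#1}: freight cost 351 + fixed 34 = 385.

257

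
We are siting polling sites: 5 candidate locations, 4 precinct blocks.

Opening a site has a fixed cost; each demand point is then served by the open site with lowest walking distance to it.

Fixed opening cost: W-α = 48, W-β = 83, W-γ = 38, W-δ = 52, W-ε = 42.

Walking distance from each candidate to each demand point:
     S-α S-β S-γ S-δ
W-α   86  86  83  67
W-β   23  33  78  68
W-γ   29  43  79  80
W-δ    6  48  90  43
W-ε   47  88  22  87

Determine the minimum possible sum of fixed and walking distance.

Open {W-δ, W-ε}: assign each demand point to its cheapest open site.
  S-α→W-δ 6, S-β→W-δ 48, S-γ→W-ε 22, S-δ→W-δ 43
  walking distance 119, fixed 94 → total 213.
Compare {W-δ}: walking distance 187 + fixed 52 = 239.
Compare {W-γ, W-δ, W-ε}: walking distance 114 + fixed 132 = 246.
Compare {W-γ, W-ε}: walking distance 174 + fixed 80 = 254.
All other subsets cost ≥ 239. Minimum total cost: 213.

213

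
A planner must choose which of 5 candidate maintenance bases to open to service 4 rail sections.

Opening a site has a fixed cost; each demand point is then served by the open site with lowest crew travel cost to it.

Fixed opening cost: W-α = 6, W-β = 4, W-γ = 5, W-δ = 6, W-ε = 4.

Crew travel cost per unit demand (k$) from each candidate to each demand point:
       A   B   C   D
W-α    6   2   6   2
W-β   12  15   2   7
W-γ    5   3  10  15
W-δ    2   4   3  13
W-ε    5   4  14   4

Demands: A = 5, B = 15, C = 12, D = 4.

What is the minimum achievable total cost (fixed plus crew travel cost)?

Open {W-α, W-β, W-δ}: assign each demand point to its cheapest open site.
  A→W-δ 5×2=10, B→W-α 15×2=30, C→W-β 12×2=24, D→W-α 4×2=8
  crew travel cost 72, fixed 16 → total 88.
Compare {W-α, W-β, W-δ, W-ε}: crew travel cost 72 + fixed 20 = 92.
Compare {W-α, W-β, W-γ, W-δ}: crew travel cost 72 + fixed 21 = 93.
Compare {W-α, W-δ}: crew travel cost 84 + fixed 12 = 96.
All other subsets cost ≥ 92. Minimum total cost: 88.

88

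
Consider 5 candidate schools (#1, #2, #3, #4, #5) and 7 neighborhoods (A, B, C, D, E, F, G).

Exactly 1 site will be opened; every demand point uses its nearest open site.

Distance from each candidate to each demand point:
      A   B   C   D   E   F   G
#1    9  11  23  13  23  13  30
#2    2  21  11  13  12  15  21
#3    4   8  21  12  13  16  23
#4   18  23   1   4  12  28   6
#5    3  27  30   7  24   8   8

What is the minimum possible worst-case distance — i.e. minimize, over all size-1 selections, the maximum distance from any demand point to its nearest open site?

Open {#2}.
  Farthest demand point is B at distance 21 (to #2); all others are ≤ 21.
With {#3} the worst case is 23.
With {#4} the worst case is 28.
No size-1 selection achieves below 21.

21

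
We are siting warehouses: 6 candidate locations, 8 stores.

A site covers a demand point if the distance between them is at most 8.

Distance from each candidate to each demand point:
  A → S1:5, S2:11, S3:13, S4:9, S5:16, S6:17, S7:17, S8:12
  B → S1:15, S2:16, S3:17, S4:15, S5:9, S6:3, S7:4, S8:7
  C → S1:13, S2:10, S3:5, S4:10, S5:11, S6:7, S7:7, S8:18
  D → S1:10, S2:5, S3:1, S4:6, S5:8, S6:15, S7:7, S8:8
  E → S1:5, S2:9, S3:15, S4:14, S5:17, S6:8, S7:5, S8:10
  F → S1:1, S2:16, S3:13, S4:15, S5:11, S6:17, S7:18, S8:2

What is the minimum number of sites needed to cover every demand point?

Coverage sets (demand points within 8 of each site):
  A: {S1}
  B: {S6, S7, S8}
  C: {S3, S6, S7}
  D: {S2, S3, S4, S5, S7, S8}
  E: {S1, S6, S7}
  F: {S1, S8}
No single site covers all 8 demand points.
But {D, E} covers everything, so the minimum is 2.

2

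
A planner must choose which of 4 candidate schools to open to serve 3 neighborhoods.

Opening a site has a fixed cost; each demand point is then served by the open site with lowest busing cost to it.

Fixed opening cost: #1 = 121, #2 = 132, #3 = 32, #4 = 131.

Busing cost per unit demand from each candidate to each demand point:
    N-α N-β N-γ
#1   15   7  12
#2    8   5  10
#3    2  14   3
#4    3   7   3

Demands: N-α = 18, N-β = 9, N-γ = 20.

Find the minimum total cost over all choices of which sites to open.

254

Open {#3}: assign each demand point to its cheapest open site.
  N-α→#3 18×2=36, N-β→#3 9×14=126, N-γ→#3 20×3=60
  busing cost 222, fixed 32 → total 254.
Compare {#2, #3}: busing cost 141 + fixed 164 = 305.
Compare {#4}: busing cost 177 + fixed 131 = 308.
Compare {#1, #3}: busing cost 159 + fixed 153 = 312.
All other subsets cost ≥ 305. Minimum total cost: 254.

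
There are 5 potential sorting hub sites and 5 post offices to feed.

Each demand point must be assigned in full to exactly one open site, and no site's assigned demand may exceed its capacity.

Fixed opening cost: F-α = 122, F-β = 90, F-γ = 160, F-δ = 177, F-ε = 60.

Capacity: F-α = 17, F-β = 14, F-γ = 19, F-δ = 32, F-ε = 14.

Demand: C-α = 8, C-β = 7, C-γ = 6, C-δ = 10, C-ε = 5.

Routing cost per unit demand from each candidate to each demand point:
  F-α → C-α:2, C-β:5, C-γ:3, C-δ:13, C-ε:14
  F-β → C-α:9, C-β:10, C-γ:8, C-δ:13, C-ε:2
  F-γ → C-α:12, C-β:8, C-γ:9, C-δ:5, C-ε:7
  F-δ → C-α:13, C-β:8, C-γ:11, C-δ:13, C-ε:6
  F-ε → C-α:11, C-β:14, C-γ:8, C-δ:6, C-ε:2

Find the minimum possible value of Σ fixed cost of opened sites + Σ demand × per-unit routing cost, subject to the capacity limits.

441

Open {F-α, F-β, F-ε}; cheapest assignment that respects the capacities:
  F-α (cap 17, load 15): C-α, C-β — cost 8×2 + 7×5 = 51
  F-β (cap 14, load 11): C-γ, C-ε — cost 6×8 + 5×2 = 58
  F-ε (cap 14, load 10): C-δ — cost 10×6 = 60
  Shipping 169, fixed 272 → total 441.
  Any other capacity-feasible assignment to {F-α, F-β, F-ε} ships for at least 169.
Compare {F-α, F-γ, F-ε}: its best feasible assignment gives total 492.
Compare {F-α, F-β, F-γ}: its best feasible assignment gives total 522.
Every other set of open sites that can feasibly serve all demand totals ≥ 492 even under its best assignment. Minimum: 441.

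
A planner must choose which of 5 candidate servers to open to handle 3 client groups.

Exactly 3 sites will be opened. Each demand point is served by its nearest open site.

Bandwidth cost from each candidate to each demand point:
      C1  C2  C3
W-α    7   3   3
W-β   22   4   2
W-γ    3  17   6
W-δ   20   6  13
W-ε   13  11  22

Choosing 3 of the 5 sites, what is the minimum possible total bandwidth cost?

8

Open {W-α, W-β, W-γ}.
  C1→W-γ 3, C2→W-α 3, C3→W-β 2  ⇒ total 8.
Compare {W-α, W-γ, W-δ}: total 9.
Compare {W-α, W-γ, W-ε}: total 9.
No size-3 selection does better; minimum is 8.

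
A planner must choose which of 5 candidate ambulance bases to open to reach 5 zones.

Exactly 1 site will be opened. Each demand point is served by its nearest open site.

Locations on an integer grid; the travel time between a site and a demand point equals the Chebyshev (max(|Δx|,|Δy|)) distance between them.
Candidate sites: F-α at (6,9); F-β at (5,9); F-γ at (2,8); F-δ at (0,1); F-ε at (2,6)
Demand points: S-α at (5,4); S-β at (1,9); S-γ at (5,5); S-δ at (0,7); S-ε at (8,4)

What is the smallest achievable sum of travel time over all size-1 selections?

Open {F-γ}.
  S-α→F-γ 4, S-β→F-γ 1, S-γ→F-γ 3, S-δ→F-γ 2, S-ε→F-γ 6  ⇒ total 16.
Compare {F-ε}: total 17.
Compare {F-β}: total 23.
No size-1 selection does better; minimum is 16.

16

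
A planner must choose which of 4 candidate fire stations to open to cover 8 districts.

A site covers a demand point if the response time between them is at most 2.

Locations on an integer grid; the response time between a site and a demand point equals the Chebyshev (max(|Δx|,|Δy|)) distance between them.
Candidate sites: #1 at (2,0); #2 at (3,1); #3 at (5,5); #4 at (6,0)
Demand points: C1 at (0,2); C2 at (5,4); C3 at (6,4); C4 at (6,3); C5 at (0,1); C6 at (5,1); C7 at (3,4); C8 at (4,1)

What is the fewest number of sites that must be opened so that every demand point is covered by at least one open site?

3

Coverage sets (demand points within 2 of each site):
  #1: {C1, C5, C8}
  #2: {C6, C8}
  #3: {C2, C3, C4, C7}
  #4: {C6, C8}
No 2 sites suffice: every size-2 union leaves at least one demand point uncovered.
But {#1, #2, #3} covers everything, so the minimum is 3.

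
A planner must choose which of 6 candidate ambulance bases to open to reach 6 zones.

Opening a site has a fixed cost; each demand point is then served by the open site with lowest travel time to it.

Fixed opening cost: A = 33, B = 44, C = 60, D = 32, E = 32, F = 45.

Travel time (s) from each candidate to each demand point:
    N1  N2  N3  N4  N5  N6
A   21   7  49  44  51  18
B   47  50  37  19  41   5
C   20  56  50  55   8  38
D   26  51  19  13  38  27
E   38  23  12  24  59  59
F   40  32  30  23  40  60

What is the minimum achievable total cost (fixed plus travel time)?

Open {A, D}: assign each demand point to its cheapest open site.
  N1→A 21, N2→A 7, N3→D 19, N4→D 13, N5→D 38, N6→A 18
  travel time 116, fixed 65 → total 181.
Compare {A, E}: travel time 133 + fixed 65 = 198.
Compare {D, E}: travel time 139 + fixed 64 = 203.
Compare {D}: travel time 174 + fixed 32 = 206.
All other subsets cost ≥ 198. Minimum total cost: 181.

181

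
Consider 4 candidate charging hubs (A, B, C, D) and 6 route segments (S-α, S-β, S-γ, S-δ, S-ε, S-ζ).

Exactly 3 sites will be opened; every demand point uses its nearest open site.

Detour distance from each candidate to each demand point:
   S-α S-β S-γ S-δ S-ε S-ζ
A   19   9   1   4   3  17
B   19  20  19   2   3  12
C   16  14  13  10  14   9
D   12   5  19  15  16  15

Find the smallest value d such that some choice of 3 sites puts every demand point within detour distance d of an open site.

Open {A, B, D}.
  Farthest demand point is S-α at detour distance 12 (to D); all others are ≤ 12.
With {A, C, D} the worst case is 12.
With {B, C, D} the worst case is 13.
No size-3 selection achieves below 12.

12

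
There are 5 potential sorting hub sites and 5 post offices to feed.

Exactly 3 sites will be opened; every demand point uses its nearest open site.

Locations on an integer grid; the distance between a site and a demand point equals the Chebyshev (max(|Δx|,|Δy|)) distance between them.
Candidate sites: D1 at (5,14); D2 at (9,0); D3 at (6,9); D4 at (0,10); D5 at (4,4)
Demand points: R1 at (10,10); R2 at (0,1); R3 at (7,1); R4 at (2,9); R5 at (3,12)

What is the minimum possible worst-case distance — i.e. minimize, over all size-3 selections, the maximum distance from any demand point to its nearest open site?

4

Open {D1, D3, D5}.
  Farthest demand point is R1 at distance 4 (to D3); all others are ≤ 4.
With {D2, D3, D5} the worst case is 4.
With {D3, D4, D5} the worst case is 4.
No size-3 selection achieves below 4.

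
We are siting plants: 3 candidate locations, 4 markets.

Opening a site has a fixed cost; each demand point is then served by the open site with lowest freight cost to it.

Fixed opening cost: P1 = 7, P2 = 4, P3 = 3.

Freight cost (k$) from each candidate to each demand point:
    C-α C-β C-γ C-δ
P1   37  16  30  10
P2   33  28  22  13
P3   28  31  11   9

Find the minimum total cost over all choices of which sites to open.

74

Open {P1, P3}: assign each demand point to its cheapest open site.
  C-α→P3 28, C-β→P1 16, C-γ→P3 11, C-δ→P3 9
  freight cost 64, fixed 10 → total 74.
Compare {P1, P2, P3}: freight cost 64 + fixed 14 = 78.
Compare {P3}: freight cost 79 + fixed 3 = 82.
Compare {P2, P3}: freight cost 76 + fixed 7 = 83.
All other subsets cost ≥ 78. Minimum total cost: 74.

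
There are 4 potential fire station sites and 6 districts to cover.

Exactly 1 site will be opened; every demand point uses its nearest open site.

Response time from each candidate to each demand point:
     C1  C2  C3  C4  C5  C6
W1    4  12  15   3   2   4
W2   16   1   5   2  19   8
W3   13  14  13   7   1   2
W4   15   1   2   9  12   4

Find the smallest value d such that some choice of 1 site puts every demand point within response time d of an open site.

14

Open {W3}.
  Farthest demand point is C2 at response time 14 (to W3); all others are ≤ 14.
With {W1} the worst case is 15.
With {W4} the worst case is 15.
No size-1 selection achieves below 14.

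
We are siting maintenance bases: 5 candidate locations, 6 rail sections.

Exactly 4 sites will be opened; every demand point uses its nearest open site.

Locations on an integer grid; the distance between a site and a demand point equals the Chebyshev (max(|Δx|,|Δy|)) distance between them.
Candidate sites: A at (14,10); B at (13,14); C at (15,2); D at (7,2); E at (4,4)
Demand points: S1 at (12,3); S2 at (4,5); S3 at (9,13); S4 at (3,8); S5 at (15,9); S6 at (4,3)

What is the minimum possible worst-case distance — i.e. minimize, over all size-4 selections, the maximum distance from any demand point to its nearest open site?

Open {A, B, C, E}.
  Farthest demand point is S3 at distance 4 (to B); all others are ≤ 4.
With {A, B, D, E} the worst case is 5.
With {A, C, D, E} the worst case is 5.
No size-4 selection achieves below 4.

4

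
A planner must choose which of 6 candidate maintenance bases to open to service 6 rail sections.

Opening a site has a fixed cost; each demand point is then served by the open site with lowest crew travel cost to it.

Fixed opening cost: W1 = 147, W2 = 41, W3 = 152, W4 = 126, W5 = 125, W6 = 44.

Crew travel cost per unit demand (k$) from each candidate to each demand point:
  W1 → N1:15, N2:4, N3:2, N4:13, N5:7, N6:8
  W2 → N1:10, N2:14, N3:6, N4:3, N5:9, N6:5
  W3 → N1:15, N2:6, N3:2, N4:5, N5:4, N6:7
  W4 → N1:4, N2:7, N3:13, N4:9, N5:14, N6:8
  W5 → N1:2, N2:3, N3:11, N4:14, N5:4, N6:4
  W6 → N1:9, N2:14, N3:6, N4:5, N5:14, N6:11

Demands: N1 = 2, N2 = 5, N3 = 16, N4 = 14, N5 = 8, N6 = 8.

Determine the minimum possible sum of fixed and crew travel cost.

Open {W2}: assign each demand point to its cheapest open site.
  N1→W2 2×10=20, N2→W2 5×14=70, N3→W2 16×6=96, N4→W2 14×3=42, N5→W2 8×9=72, N6→W2 8×5=40
  crew travel cost 340, fixed 41 → total 381.
Compare {W2, W5}: crew travel cost 221 + fixed 166 = 387.
Compare {W2, W3}: crew travel cost 196 + fixed 193 = 389.
Compare {W1, W2}: crew travel cost 210 + fixed 188 = 398.
All other subsets cost ≥ 387. Minimum total cost: 381.

381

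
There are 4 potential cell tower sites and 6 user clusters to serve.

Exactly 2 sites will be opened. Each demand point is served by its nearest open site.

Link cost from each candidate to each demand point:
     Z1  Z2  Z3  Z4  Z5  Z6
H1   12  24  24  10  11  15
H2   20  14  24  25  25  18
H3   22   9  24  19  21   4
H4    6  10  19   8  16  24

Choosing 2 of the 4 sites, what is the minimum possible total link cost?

Open {H3, H4}.
  Z1→H4 6, Z2→H3 9, Z3→H4 19, Z4→H4 8, Z5→H4 16, Z6→H3 4  ⇒ total 62.
Compare {H1, H4}: total 69.
Compare {H1, H3}: total 70.
No size-2 selection does better; minimum is 62.

62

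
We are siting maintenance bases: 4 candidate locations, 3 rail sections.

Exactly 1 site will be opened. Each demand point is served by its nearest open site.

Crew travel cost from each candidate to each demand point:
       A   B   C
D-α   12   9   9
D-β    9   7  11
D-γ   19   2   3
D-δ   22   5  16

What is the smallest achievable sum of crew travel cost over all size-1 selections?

Open {D-γ}.
  A→D-γ 19, B→D-γ 2, C→D-γ 3  ⇒ total 24.
Compare {D-β}: total 27.
Compare {D-α}: total 30.
No size-1 selection does better; minimum is 24.

24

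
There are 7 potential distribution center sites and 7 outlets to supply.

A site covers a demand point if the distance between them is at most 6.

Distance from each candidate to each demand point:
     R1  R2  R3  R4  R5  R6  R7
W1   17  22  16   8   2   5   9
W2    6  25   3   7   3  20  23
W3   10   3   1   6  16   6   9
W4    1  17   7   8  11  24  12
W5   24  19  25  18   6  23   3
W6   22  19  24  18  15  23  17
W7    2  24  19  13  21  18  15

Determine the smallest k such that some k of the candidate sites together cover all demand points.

Coverage sets (demand points within 6 of each site):
  W1: {R5, R6}
  W2: {R1, R3, R5}
  W3: {R2, R3, R4, R6}
  W4: {R1}
  W5: {R5, R7}
  W6: {}
  W7: {R1}
No 2 sites suffice: every size-2 union leaves at least one demand point uncovered.
But {W2, W3, W5} covers everything, so the minimum is 3.

3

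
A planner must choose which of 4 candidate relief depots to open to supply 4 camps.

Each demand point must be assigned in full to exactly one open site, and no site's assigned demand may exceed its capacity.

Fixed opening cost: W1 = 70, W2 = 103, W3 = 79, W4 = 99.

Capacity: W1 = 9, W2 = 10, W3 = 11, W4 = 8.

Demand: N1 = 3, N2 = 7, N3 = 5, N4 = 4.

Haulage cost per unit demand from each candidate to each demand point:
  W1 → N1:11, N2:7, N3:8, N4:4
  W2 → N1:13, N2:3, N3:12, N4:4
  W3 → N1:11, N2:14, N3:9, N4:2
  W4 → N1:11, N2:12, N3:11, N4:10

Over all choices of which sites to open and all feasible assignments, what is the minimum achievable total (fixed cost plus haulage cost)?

Open {W1, W2}; cheapest assignment that respects the capacities:
  W1 (cap 9, load 9): N3, N4 — cost 5×8 + 4×4 = 56
  W2 (cap 10, load 10): N1, N2 — cost 3×13 + 7×3 = 60
  Shipping 116, fixed 173 → total 289.
  Any other capacity-feasible assignment to {W1, W2} ships for at least 116.
Compare {W2, W3}: its best feasible assignment gives total 295.
Compare {W1, W3}: its best feasible assignment gives total 328.
Every other set of open sites that can feasibly serve all demand totals ≥ 295 even under its best assignment. Minimum: 289.

289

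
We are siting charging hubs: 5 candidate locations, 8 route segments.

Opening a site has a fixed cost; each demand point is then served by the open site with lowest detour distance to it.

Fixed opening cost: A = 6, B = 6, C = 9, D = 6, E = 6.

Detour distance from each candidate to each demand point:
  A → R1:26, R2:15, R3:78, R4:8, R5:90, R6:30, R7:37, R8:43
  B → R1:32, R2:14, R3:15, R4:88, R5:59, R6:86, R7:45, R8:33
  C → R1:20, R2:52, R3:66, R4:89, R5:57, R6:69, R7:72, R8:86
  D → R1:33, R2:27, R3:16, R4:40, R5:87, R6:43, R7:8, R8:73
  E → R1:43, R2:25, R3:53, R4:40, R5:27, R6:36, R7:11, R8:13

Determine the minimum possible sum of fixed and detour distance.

Open {A, D, E}: assign each demand point to its cheapest open site.
  R1→A 26, R2→A 15, R3→D 16, R4→A 8, R5→E 27, R6→A 30, R7→D 8, R8→E 13
  detour distance 143, fixed 18 → total 161.
Compare {A, B, E}: detour distance 144 + fixed 18 = 162.
Compare {A, C, D, E}: detour distance 137 + fixed 27 = 164.
Compare {A, B, C, E}: detour distance 138 + fixed 27 = 165.
All other subsets cost ≥ 162. Minimum total cost: 161.

161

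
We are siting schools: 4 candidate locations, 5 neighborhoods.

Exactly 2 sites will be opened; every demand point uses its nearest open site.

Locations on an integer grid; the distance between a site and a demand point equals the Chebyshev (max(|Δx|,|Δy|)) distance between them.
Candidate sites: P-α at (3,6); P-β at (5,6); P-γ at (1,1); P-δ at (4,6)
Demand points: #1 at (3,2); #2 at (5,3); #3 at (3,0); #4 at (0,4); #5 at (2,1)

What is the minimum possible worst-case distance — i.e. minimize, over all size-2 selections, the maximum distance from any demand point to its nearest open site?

Open {P-α, P-γ}.
  Farthest demand point is #2 at distance 3 (to P-α); all others are ≤ 3.
With {P-β, P-γ} the worst case is 3.
With {P-γ, P-δ} the worst case is 3.
No size-2 selection achieves below 3.

3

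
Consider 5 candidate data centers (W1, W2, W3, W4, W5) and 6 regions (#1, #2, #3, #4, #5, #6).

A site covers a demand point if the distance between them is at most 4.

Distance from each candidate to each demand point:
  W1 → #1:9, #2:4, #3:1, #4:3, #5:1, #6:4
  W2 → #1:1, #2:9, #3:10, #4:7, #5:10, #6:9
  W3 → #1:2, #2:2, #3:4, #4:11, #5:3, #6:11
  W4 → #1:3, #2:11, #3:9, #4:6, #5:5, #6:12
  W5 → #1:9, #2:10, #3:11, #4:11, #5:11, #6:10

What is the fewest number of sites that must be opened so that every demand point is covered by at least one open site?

2

Coverage sets (demand points within 4 of each site):
  W1: {#2, #3, #4, #5, #6}
  W2: {#1}
  W3: {#1, #2, #3, #5}
  W4: {#1}
  W5: {}
No single site covers all 6 demand points.
But {W1, W2} covers everything, so the minimum is 2.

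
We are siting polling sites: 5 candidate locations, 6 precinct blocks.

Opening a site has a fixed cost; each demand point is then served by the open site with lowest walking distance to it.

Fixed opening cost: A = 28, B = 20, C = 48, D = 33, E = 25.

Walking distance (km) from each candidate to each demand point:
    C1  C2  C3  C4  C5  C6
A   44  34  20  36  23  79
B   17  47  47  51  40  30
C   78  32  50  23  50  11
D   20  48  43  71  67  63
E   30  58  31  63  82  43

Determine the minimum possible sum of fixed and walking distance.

208

Open {A, B}: assign each demand point to its cheapest open site.
  C1→B 17, C2→A 34, C3→A 20, C4→A 36, C5→A 23, C6→B 30
  walking distance 160, fixed 48 → total 208.
Compare {A, B, C}: walking distance 126 + fixed 96 = 222.
Compare {A, C}: walking distance 153 + fixed 76 = 229.
Compare {A, B, E}: walking distance 160 + fixed 73 = 233.
All other subsets cost ≥ 222. Minimum total cost: 208.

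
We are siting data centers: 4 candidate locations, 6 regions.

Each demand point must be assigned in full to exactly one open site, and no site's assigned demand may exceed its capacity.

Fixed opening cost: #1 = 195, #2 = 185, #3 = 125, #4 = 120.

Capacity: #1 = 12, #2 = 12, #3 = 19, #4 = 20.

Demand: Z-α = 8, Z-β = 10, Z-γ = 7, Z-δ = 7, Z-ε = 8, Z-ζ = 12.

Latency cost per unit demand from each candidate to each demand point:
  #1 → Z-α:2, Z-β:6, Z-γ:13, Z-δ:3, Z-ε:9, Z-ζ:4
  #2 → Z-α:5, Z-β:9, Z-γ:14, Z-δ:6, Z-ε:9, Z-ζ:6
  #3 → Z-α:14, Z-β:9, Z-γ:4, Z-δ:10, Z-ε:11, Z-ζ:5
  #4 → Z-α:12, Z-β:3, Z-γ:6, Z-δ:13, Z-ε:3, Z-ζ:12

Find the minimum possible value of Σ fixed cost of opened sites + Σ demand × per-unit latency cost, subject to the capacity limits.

Open {#1, #2, #3, #4}; cheapest assignment that respects the capacities:
  #1 (cap 12, load 8): Z-α — cost 8×2 = 16
  #2 (cap 12, load 7): Z-δ — cost 7×6 = 42
  #3 (cap 19, load 19): Z-γ, Z-ζ — cost 7×4 + 12×5 = 88
  #4 (cap 20, load 18): Z-β, Z-ε — cost 10×3 + 8×3 = 54
  Shipping 200, fixed 625 → total 825.
  Any other capacity-feasible assignment to {#1, #2, #3, #4} ships for at least 200.
Total demand is 52 and no other set of sites has combined capacity ≥ 52, so {#1, #2, #3, #4} is the only feasible choice of open sites. Minimum: 825.

825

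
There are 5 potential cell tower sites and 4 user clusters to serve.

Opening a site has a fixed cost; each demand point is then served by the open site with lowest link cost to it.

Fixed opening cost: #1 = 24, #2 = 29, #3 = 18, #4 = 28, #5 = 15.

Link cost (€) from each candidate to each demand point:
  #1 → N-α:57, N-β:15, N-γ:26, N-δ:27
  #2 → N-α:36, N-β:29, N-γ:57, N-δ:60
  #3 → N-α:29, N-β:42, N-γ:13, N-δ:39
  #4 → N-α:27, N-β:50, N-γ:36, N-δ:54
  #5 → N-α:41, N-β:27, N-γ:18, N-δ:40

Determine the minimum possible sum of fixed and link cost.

Open {#1, #3}: assign each demand point to its cheapest open site.
  N-α→#3 29, N-β→#1 15, N-γ→#3 13, N-δ→#1 27
  link cost 84, fixed 42 → total 126.
Compare {#1, #5}: link cost 101 + fixed 39 = 140.
Compare {#3}: link cost 123 + fixed 18 = 141.
Compare {#5}: link cost 126 + fixed 15 = 141.
All other subsets cost ≥ 140. Minimum total cost: 126.

126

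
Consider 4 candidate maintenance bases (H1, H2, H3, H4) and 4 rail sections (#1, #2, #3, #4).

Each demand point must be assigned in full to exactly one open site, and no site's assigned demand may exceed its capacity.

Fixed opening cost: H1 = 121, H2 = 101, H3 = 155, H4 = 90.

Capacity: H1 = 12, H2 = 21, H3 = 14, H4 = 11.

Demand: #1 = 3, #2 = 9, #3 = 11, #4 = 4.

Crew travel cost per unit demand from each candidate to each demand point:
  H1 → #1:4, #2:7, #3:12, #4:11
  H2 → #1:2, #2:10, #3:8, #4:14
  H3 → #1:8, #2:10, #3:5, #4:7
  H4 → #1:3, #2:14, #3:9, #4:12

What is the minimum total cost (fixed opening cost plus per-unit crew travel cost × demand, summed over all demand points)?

Open {H2, H4}; cheapest assignment that respects the capacities:
  H2 (cap 21, load 20): #2, #3 — cost 9×10 + 11×8 = 178
  H4 (cap 11, load 7): #1, #4 — cost 3×3 + 4×12 = 57
  Shipping 235, fixed 191 → total 426.
  Any other capacity-feasible assignment to {H2, H4} ships for at least 235.
Compare {H1, H2}: its best feasible assignment gives total 435.
Compare {H2, H3}: its best feasible assignment gives total 463.
Every other set of open sites that can feasibly serve all demand totals ≥ 435 even under its best assignment. Minimum: 426.

426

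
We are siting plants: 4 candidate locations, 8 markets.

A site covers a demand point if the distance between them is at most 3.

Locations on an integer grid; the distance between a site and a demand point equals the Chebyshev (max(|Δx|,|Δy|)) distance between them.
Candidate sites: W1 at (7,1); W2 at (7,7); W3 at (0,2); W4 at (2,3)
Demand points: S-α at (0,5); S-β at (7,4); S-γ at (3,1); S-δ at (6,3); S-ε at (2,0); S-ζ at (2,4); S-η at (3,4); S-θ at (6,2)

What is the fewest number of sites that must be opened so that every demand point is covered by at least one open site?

2

Coverage sets (demand points within 3 of each site):
  W1: {S-β, S-δ, S-θ}
  W2: {S-β}
  W3: {S-α, S-γ, S-ε, S-ζ, S-η}
  W4: {S-α, S-γ, S-ε, S-ζ, S-η}
No single site covers all 8 demand points.
But {W1, W3} covers everything, so the minimum is 2.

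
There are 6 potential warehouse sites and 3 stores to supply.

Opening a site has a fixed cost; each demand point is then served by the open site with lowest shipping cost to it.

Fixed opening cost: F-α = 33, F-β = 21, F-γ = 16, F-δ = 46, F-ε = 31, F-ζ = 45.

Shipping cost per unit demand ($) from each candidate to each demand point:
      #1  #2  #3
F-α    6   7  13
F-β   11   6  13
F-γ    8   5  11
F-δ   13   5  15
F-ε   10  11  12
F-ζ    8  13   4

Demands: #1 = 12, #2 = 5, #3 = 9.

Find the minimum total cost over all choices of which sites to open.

218

Open {F-γ, F-ζ}: assign each demand point to its cheapest open site.
  #1→F-γ 12×8=96, #2→F-γ 5×5=25, #3→F-ζ 9×4=36
  shipping cost 157, fixed 61 → total 218.
Compare {F-α, F-ζ}: shipping cost 143 + fixed 78 = 221.
Compare {F-α, F-γ, F-ζ}: shipping cost 133 + fixed 94 = 227.
Compare {F-β, F-ζ}: shipping cost 162 + fixed 66 = 228.
All other subsets cost ≥ 221. Minimum total cost: 218.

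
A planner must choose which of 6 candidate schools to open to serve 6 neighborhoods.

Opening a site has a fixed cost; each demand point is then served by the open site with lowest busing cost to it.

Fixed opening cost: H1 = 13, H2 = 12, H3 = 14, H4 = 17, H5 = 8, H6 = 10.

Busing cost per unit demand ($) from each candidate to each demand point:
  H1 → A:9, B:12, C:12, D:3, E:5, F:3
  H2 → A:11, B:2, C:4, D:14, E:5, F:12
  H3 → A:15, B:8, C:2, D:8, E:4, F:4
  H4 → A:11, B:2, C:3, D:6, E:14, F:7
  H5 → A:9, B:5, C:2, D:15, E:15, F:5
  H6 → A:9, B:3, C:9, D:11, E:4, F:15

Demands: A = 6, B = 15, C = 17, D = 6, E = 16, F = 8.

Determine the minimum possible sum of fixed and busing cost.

263

Open {H1, H2, H3}: assign each demand point to its cheapest open site.
  A→H1 6×9=54, B→H2 15×2=30, C→H3 17×2=34, D→H1 6×3=18, E→H3 16×4=64, F→H1 8×3=24
  busing cost 224, fixed 39 → total 263.
Compare {H1, H2, H5, H6}: busing cost 224 + fixed 43 = 267.
Compare {H1, H3, H4}: busing cost 224 + fixed 44 = 268.
Compare {H1, H5, H6}: busing cost 239 + fixed 31 = 270.
All other subsets cost ≥ 267. Minimum total cost: 263.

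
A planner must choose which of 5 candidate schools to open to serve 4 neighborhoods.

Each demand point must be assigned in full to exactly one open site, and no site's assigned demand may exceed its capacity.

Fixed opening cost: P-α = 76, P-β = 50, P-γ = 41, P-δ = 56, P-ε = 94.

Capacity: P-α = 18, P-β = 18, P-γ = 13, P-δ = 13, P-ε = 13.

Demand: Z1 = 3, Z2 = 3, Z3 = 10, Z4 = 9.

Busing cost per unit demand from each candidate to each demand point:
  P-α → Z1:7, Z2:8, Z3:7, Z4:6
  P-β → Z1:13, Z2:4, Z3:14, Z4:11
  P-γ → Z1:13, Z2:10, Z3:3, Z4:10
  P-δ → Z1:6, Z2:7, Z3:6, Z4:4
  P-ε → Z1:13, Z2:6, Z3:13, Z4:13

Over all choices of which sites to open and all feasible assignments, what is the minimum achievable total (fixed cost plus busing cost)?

Open {P-γ, P-δ}; cheapest assignment that respects the capacities:
  P-γ (cap 13, load 13): Z2, Z3 — cost 3×10 + 10×3 = 60
  P-δ (cap 13, load 12): Z1, Z4 — cost 3×6 + 9×4 = 54
  Shipping 114, fixed 97 → total 211.
  Any other capacity-feasible assignment to {P-γ, P-δ} ships for at least 114.
Compare {P-β, P-γ, P-δ}: its best feasible assignment gives total 243.
Compare {P-α, P-γ}: its best feasible assignment gives total 246.
Every other set of open sites that can feasibly serve all demand totals ≥ 243 even under its best assignment. Minimum: 211.

211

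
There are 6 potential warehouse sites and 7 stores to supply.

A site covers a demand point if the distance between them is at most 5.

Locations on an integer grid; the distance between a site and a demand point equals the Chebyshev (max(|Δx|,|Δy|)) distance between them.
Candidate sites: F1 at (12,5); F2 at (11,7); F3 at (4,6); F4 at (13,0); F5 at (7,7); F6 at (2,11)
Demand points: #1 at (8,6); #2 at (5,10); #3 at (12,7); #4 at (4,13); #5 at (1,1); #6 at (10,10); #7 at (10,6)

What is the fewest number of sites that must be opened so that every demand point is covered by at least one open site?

3

Coverage sets (demand points within 5 of each site):
  F1: {#1, #3, #6, #7}
  F2: {#1, #3, #6, #7}
  F3: {#1, #2, #5}
  F4: {}
  F5: {#1, #2, #3, #6, #7}
  F6: {#2, #4}
No 2 sites suffice: every size-2 union leaves at least one demand point uncovered.
But {F1, F3, F6} covers everything, so the minimum is 3.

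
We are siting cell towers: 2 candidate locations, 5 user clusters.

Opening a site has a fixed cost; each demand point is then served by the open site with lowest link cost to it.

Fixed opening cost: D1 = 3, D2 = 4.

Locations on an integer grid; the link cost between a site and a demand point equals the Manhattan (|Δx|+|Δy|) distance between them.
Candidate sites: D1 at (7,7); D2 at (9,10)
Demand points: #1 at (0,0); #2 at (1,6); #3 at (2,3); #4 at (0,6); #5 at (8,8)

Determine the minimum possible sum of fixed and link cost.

43

Open {D1}: assign each demand point to its cheapest open site.
  #1→D1 14, #2→D1 7, #3→D1 9, #4→D1 8, #5→D1 2
  link cost 40, fixed 3 → total 43.
Compare {D1, D2}: link cost 40 + fixed 7 = 47.
Compare {D2}: link cost 61 + fixed 4 = 65.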